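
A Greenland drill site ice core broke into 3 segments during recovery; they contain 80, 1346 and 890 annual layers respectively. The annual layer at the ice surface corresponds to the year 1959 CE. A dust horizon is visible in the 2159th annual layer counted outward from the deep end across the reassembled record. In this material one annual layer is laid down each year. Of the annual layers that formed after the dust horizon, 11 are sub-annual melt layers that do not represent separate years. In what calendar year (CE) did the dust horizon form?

1813 CE

Total annual layers = 80 + 1346 + 890 = 2316.
The dust horizon sits at annual layer 2159 from the deep end, so 2316 − 2159 = 157 annual layers formed after it.
Removing the 11 false annual layers leaves 157 − 11 = 146 true annual layers beyond the dust horizon.
The annual layer at the ice surface is 1959 CE, so the dust horizon dates to 1959 − 146 = 1813 CE.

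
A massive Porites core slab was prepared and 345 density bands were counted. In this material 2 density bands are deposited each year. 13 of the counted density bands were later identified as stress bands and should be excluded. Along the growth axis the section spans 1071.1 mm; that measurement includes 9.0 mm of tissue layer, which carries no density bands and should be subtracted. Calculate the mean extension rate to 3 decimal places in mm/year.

6.398 mm/year

True density band count = 345 − 13 = 332.
332 density bands at 2 per year is 332 / 2 = 166 years.
Removing the 9.0 mm offcut leaves 1071.1 − 9.0 = 1062.1 mm.
1062.1 mm over 166 years gives 1062.1 / 166 ≈ 6.398 mm/year.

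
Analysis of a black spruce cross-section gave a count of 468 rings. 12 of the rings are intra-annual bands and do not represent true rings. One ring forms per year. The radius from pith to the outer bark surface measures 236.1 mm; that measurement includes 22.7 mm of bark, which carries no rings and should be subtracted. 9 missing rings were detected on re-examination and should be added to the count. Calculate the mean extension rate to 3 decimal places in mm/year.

Correcting the raw count gives 468 − 12 + 9 = 465 true rings.
Net length = 236.1 − 22.7 = 213.4 mm.
213.4 mm over 465 years gives 213.4 / 465 ≈ 0.459 mm/year.

0.459 mm/year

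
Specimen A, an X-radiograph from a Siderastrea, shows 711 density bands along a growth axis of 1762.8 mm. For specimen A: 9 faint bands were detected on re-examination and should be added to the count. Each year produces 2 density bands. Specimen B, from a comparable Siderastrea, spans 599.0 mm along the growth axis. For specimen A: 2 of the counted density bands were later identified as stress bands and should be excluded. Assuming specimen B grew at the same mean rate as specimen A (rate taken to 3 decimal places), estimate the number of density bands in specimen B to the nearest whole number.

Specimen A: true density band count = 711 − 2 + 9 = 718.
Specimen A: 718 density bands at 2 per year is 718 / 2 = 359 years.
A: 1762.8 mm over 359 years gives 1762.8 / 359 ≈ 4.910 mm/yr.
Specimen B: 599.0 mm / 4.910 mm per year = 122.00 years; at 2 density bands per year that is 122.00 × 2 ≈ 244 density bands.

244 density bands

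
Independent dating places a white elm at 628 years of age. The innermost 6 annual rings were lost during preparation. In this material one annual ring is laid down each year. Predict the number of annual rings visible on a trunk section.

One annual ring per year gives 628 annual rings over 628 years.
Less the 6 uncaptured annual rings: 628 − 6 = 622.

622 annual rings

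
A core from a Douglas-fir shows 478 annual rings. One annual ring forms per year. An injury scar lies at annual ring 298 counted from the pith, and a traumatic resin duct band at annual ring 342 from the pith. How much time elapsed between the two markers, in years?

The two markers are separated by 342 − 298 = 44 annual rings.
One annual ring per year makes the interval 44 years.

44 yr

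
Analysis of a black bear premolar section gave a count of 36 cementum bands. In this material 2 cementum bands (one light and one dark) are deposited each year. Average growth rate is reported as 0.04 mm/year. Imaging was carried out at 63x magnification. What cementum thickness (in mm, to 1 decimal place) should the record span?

With 2 cementum bands per year, 36 / 2 = 18 years.
Predicted length = 0.04 mm/year × 18 years = 0.7 mm.

0.7 mm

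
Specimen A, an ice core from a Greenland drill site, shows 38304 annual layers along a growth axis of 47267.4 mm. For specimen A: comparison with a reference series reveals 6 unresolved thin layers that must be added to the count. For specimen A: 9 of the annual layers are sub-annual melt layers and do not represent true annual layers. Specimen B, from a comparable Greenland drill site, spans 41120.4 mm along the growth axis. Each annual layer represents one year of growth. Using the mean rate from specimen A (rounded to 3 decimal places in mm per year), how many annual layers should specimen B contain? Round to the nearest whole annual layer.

Specimen A: correcting the raw count gives 38304 − 9 + 6 = 38301 true annual layers.
A: Mean rate = 47267.4 mm / 38301 years ≈ 1.234 mm per year.
Specimen B: 41120.4 mm / 1.234 mm per year = 33322.85 years ≈ 33323 annual layers.

33323 annual layers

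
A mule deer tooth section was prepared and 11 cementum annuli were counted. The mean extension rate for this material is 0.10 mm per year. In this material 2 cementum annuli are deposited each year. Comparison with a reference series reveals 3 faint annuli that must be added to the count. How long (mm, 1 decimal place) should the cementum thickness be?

True cementum annulus count = 11 + 3 = 14.
With 2 cementum annuli per year, 14 / 2 = 7 years.
Predicted length = 0.10 mm/year × 7 years = 0.7 mm.

0.7 mm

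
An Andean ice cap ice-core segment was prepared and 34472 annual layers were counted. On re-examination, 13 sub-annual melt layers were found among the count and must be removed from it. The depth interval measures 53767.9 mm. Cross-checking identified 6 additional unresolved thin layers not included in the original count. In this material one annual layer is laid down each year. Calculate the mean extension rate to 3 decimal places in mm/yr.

Correcting the raw count gives 34472 − 13 + 6 = 34465 true annual layers.
53767.9 mm over 34465 years gives 53767.9 / 34465 ≈ 1.560 mm/yr.

1.560 mm/yr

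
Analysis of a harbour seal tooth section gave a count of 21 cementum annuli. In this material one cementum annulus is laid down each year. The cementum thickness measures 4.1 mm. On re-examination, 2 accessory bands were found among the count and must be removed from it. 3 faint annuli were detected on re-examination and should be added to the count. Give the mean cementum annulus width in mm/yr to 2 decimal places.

After corrections the count is 21 − 2 + 3 = 22 cementum annuli.
Extension rate ≈ 4.1 / 22 = 0.19 mm/yr.

0.19 mm/yr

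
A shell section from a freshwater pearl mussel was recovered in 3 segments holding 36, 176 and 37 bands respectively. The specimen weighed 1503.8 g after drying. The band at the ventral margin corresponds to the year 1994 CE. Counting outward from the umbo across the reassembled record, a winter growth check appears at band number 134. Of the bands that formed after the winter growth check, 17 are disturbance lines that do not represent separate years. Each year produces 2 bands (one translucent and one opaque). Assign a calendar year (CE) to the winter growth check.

Total bands = 36 + 176 + 37 = 249.
249 − 134 = 115 bands lie beyond the winter growth check toward the ventral margin.
Excluding 17 false bands: 115 − 17 = 98.
With 2 bands per year, 98 / 2 = 49 years.
The band at the ventral margin is 1994 CE, so the winter growth check dates to 1994 − 49 = 1945 CE.

1945 CE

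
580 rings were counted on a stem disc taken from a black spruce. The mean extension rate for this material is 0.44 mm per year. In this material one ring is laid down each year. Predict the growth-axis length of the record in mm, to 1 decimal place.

255.2 mm

580 years of growth are recorded.
580 years at 0.44 mm/year gives 0.44 × 580 = 255.2 mm.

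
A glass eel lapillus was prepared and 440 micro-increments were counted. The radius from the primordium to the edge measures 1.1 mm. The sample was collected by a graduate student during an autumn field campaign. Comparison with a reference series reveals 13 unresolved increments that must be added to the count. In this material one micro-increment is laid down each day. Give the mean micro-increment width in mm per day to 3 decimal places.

0.002 mm per day

Adjusted count: 440 + 13 = 453 micro-increments.
Mean rate = 1.1 mm / 453 days ≈ 0.002 mm per day.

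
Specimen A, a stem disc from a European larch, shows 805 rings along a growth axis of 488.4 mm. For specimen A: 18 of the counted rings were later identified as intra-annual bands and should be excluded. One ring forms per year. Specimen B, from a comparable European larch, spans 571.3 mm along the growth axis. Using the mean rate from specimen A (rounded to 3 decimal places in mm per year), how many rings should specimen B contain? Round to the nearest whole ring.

Specimen A: after corrections the count is 805 − 18 = 787 rings.
A: Extension rate ≈ 488.4 / 787 = 0.621 mm/year.
For B, 571.3 / 0.621 = 919.97 years ≈ 920 rings.

920 rings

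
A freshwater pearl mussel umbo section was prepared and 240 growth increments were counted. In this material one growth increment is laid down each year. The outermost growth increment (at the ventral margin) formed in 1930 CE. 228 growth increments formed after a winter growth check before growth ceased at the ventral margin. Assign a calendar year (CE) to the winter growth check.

1702 CE

228 growth increments post-date the winter growth check.
Counting back 228 years from 1930 CE places the winter growth check in 1930 − 228 = 1702 CE.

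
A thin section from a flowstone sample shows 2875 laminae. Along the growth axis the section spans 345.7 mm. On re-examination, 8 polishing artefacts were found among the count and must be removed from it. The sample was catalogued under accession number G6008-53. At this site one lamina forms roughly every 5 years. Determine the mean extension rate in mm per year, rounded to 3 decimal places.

0.024 mm per year

Correcting the raw count gives 2875 − 8 = 2867 true laminae.
At 5 years per lamina, 2867 × 5 = 14335 years.
Mean rate = 345.7 mm / 14335 years ≈ 0.024 mm per year.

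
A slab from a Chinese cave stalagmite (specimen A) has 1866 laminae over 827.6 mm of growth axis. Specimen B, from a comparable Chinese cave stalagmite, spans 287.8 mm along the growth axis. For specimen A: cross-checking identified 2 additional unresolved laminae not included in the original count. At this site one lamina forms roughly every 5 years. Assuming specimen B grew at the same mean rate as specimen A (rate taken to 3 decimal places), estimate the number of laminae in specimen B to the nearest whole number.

Specimen A: after corrections the count is 1866 + 2 = 1868 laminae.
Specimen A: at 5 years per lamina, 1868 × 5 = 9340 years.
A: Mean rate = 827.6 mm / 9340 years ≈ 0.089 mm/yr.
B spans 287.8 / 0.089 = 3233.71 years; at 5 years per lamina that is 3233.71 / 5 ≈ 647 laminae.

647 laminae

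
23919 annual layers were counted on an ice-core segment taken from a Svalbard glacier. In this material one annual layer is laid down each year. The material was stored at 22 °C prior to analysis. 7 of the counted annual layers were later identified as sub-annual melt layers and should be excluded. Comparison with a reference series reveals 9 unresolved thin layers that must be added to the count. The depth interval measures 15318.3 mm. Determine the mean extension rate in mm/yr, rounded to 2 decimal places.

0.64 mm/yr

True annual layer count = 23919 − 7 + 9 = 23921.
Extension rate ≈ 15318.3 / 23921 = 0.64 mm/yr.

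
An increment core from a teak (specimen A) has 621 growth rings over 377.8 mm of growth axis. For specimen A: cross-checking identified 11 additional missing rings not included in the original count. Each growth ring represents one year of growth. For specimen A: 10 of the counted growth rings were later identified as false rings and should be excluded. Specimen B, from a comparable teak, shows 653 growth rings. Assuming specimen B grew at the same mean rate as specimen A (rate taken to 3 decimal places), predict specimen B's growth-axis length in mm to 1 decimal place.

Specimen A: true growth ring count = 621 − 10 + 11 = 622.
A: 377.8 mm over 622 years gives 377.8 / 622 ≈ 0.607 mm/yr.
Length of B = 0.607 × 653 = 396.4 mm.

396.4 mm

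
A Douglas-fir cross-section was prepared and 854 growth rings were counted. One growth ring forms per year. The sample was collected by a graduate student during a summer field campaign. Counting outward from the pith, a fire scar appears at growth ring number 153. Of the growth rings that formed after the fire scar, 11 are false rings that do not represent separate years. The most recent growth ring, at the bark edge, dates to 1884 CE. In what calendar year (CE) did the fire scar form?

The fire scar sits at growth ring 153 from the pith, so 854 − 153 = 701 growth rings formed after it.
Excluding 11 false growth rings: 701 − 11 = 690.
1884 − 690 = 1194 CE.

1194 CE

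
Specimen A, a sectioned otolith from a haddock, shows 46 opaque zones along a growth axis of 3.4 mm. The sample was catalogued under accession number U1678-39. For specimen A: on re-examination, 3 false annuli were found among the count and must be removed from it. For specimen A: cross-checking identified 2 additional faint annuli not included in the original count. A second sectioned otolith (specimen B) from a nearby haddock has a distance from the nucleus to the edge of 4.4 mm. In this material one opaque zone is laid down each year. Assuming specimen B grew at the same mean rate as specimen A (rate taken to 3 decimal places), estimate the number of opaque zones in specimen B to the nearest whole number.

Specimen A: adjusted count: 46 − 3 + 2 = 45 opaque zones.
A: 3.4 mm over 45 years gives 3.4 / 45 ≈ 0.076 mm/yr.
B spans 4.4 / 0.076 = 57.89 years ≈ 58 opaque zones.

58 opaque zones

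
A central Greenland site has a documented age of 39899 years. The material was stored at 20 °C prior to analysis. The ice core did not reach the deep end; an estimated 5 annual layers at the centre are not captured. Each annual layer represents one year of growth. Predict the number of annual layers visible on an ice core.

39894 annual layers

At one annual layer per year, 39899 years correspond to 39899 annual layers.
Less the 5 uncaptured annual layers: 39899 − 5 = 39894.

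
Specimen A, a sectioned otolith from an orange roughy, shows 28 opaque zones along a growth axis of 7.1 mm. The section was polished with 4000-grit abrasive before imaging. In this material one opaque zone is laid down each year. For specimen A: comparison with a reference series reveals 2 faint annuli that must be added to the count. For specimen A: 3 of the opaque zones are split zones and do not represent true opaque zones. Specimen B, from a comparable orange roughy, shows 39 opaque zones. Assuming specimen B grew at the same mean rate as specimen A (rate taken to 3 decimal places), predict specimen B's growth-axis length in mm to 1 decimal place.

10.3 mm

Specimen A: after corrections the count is 28 − 3 + 2 = 27 opaque zones.
A: Extension rate ≈ 7.1 / 27 = 0.263 mm/year.
For B, 0.263 mm/year × 39 years = 10.3 mm.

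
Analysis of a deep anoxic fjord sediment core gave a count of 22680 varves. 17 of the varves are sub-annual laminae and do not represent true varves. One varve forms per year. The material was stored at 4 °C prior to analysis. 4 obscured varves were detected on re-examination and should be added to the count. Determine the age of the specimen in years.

22667 yr

True varve count = 22680 − 17 + 4 = 22667.
With a one-to-one varve periodicity this is 22667 years.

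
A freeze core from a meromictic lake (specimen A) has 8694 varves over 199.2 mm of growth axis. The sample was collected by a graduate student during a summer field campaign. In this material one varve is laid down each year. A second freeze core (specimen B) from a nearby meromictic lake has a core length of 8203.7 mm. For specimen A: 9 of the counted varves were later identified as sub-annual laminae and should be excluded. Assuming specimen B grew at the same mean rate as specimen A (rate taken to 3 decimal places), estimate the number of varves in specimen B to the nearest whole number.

356683 varves

Specimen A: adjusted count: 8694 − 9 = 8685 varves.
A: Extension rate ≈ 199.2 / 8685 = 0.023 mm per year.
For B, 8203.7 / 0.023 = 356682.61 years ≈ 356683 varves.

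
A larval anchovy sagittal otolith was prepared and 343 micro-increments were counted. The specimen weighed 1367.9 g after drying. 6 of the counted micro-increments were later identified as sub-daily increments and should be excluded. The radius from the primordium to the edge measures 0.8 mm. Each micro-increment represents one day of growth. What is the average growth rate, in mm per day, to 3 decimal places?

0.002 mm per day

Correcting the raw count gives 343 − 6 = 337 true micro-increments.
Mean rate = 0.8 mm / 337 days ≈ 0.002 mm per day.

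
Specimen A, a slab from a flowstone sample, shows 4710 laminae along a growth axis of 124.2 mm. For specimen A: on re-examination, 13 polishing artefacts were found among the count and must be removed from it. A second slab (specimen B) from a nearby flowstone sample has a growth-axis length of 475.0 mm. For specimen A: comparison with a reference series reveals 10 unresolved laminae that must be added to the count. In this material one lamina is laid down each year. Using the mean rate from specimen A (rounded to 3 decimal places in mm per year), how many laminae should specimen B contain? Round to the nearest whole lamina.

Specimen A: adjusted count: 4710 − 13 + 10 = 4707 laminae.
A: Extension rate ≈ 124.2 / 4707 = 0.026 mm/year.
For B, 475.0 / 0.026 = 18269.23 years ≈ 18269 laminae.

18269 laminae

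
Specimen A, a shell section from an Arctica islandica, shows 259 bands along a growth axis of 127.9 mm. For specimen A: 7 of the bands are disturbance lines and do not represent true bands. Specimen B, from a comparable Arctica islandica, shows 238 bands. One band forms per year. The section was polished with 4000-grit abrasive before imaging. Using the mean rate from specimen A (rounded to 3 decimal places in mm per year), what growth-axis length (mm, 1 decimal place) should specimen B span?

120.9 mm

Specimen A: correcting the raw count gives 259 − 7 = 252 true bands.
A: Extension rate ≈ 127.9 / 252 = 0.508 mm/year.
B's length ≈ 0.508 × 238 = 120.9 mm.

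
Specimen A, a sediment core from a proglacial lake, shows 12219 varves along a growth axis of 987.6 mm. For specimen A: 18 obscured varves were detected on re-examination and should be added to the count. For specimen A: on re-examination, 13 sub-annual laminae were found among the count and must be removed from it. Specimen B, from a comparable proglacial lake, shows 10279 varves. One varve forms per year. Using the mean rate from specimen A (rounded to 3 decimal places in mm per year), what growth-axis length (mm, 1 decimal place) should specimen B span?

Specimen A: correcting the raw count gives 12219 − 13 + 18 = 12224 true varves.
A: Extension rate ≈ 987.6 / 12224 = 0.081 mm per year.
For B, 0.081 mm/year × 10279 years = 832.6 mm.

832.6 mm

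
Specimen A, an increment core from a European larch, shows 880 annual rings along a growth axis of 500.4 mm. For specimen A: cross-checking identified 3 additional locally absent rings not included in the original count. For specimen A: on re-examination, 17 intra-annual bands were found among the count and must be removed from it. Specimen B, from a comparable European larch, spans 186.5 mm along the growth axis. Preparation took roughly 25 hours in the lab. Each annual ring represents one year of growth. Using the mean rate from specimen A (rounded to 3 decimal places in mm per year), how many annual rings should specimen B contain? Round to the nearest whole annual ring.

323 annual rings

Specimen A: after corrections the count is 880 − 17 + 3 = 866 annual rings.
A: Extension rate ≈ 500.4 / 866 = 0.578 mm/year.
For B, 186.5 / 0.578 = 322.66 years ≈ 323 annual rings.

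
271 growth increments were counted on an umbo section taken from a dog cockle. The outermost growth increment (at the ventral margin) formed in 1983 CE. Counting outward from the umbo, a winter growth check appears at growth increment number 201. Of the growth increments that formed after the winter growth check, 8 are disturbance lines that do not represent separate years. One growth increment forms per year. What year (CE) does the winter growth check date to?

1921 CE

271 − 201 = 70 growth increments lie beyond the winter growth check toward the ventral margin.
70 − 8 false = 62 true growth increments after the winter growth check.
Counting back 62 years from 1983 CE places the winter growth check in 1983 − 62 = 1921 CE.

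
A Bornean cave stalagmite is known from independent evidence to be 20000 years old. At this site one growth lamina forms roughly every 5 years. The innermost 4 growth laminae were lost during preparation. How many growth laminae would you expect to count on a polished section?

3996 growth laminae

At 5 years per growth lamina, 20000 / 5 = 4000 growth laminae are expected.
Subtracting the 4 growth laminae not captured gives 4000 − 4 = 3996 growth laminae in the record.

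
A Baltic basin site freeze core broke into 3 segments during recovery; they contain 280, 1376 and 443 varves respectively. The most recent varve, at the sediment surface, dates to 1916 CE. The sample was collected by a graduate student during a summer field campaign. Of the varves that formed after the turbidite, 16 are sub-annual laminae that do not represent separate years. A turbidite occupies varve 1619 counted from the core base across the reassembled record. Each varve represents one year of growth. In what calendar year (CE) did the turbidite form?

Total varves = 280 + 1376 + 443 = 2099.
The turbidite sits at varve 1619 from the core base, so 2099 − 1619 = 480 varves formed after it.
Removing the 16 false varves leaves 480 − 16 = 464 true varves beyond the turbidite.
1916 − 464 = 1452 CE.

1452 CE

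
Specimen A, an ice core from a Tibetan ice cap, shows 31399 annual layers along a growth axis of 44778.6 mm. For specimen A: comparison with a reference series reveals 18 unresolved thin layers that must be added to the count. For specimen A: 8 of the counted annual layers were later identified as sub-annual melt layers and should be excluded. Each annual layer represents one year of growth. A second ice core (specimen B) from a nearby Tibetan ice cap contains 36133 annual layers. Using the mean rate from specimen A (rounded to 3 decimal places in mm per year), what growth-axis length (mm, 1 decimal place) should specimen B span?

Specimen A: after corrections the count is 31399 − 8 + 18 = 31409 annual layers.
A: 44778.6 mm over 31409 years gives 44778.6 / 31409 ≈ 1.426 mm/year.
B's length ≈ 1.426 × 36133 = 51525.7 mm.

51525.7 mm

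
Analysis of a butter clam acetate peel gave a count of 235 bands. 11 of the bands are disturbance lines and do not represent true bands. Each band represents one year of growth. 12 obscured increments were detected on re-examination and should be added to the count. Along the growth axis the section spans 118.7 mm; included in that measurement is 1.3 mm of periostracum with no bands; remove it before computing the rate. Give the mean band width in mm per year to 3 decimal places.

0.497 mm per year

After corrections the count is 235 − 11 + 12 = 236 bands.
Net length = 118.7 − 1.3 = 117.4 mm.
117.4 mm over 236 years gives 117.4 / 236 ≈ 0.497 mm per year.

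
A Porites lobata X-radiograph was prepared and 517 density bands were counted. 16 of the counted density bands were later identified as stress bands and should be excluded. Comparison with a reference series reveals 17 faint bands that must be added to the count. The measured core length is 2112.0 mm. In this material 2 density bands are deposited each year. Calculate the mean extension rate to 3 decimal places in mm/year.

Adjusted count: 517 − 16 + 17 = 518 density bands.
518 density bands at 2 per year is 518 / 2 = 259 years.
Extension rate ≈ 2112.0 / 259 = 8.154 mm/year.

8.154 mm/year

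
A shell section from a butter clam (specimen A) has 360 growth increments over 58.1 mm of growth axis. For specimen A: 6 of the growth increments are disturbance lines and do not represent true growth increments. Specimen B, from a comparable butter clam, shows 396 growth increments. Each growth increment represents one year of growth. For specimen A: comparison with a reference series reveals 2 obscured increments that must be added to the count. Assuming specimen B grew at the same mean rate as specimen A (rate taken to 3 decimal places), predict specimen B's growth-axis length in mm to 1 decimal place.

64.5 mm

Specimen A: correcting the raw count gives 360 − 6 + 2 = 356 true growth increments.
A: 58.1 mm over 356 years gives 58.1 / 356 ≈ 0.163 mm per year.
B's length ≈ 0.163 × 396 = 64.5 mm.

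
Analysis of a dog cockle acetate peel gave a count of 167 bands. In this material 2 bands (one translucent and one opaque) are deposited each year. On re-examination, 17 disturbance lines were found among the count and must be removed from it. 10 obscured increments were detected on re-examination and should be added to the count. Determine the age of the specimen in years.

80 years

After corrections the count is 167 − 17 + 10 = 160 bands.
160 bands at 2 per year is 160 / 2 = 80 years.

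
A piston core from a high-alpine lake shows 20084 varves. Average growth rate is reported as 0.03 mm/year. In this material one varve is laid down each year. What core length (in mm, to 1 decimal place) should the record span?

602.5 mm

The record spans 20084 years at 0.03 mm per year.
Predicted length = 0.03 mm/year × 20084 years = 602.5 mm.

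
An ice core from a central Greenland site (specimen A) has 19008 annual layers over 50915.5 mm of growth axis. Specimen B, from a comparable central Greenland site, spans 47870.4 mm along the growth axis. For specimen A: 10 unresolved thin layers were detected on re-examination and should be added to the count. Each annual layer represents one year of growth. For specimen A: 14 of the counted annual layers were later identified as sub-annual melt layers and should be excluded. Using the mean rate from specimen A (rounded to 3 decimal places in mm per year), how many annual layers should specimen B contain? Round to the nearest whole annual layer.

17869 annual layers

Specimen A: adjusted count: 19008 − 14 + 10 = 19004 annual layers.
A: Extension rate ≈ 50915.5 / 19004 = 2.679 mm per year.
For B, 47870.4 / 2.679 = 17868.76 years ≈ 17869 annual layers.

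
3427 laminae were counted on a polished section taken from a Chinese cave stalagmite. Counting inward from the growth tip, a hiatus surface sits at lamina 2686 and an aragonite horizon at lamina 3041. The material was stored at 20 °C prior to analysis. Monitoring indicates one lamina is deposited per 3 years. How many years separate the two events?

The two markers are separated by 3041 − 2686 = 355 laminae.
At 3 years per lamina, 355 × 3 = 1065 years.

1065 years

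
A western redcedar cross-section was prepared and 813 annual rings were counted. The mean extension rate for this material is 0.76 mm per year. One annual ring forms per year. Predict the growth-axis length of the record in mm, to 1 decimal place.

617.9 mm

813 years of growth are recorded.
813 years at 0.76 mm/year gives 0.76 × 813 = 617.9 mm.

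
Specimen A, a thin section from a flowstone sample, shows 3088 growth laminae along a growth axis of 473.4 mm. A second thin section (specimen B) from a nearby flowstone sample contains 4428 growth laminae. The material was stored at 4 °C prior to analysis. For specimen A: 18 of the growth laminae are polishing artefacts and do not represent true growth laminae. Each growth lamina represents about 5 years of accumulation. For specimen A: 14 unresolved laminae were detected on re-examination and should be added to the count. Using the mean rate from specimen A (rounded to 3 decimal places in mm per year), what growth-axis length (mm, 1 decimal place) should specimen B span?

686.3 mm

Specimen A: correcting the raw count gives 3088 − 18 + 14 = 3084 true growth laminae.
Specimen A: at 5 years per growth lamina, 3084 × 5 = 15420 years.
A: 473.4 mm over 15420 years gives 473.4 / 15420 ≈ 0.031 mm/year.
Specimen B: 4428 growth laminae at 5 years each span 4428 × 5 = 22140 years. B's length ≈ 0.031 × 22140 = 686.3 mm.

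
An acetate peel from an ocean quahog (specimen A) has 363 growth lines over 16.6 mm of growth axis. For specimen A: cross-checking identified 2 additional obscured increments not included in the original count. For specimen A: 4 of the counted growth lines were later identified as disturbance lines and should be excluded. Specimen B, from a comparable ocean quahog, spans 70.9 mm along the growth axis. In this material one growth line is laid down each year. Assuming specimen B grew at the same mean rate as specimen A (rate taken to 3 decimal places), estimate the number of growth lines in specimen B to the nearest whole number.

Specimen A: adjusted count: 363 − 4 + 2 = 361 growth lines.
A: Extension rate ≈ 16.6 / 361 = 0.046 mm/yr.
Specimen B: 70.9 mm / 0.046 mm per year = 1541.30 years ≈ 1541 growth lines.

1541 growth lines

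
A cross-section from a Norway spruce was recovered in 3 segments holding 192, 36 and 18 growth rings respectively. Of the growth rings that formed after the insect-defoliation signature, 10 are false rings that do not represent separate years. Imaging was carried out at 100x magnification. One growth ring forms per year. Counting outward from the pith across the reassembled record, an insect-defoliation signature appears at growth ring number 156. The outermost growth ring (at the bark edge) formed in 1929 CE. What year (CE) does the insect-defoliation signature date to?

Total growth rings = 192 + 36 + 18 = 246.
246 − 156 = 90 growth rings lie beyond the insect-defoliation signature toward the bark edge.
Removing the 10 false growth rings leaves 90 − 10 = 80 true growth rings beyond the insect-defoliation signature.
The growth ring at the bark edge is 1929 CE, so the insect-defoliation signature dates to 1929 − 80 = 1849 CE.

1849 CE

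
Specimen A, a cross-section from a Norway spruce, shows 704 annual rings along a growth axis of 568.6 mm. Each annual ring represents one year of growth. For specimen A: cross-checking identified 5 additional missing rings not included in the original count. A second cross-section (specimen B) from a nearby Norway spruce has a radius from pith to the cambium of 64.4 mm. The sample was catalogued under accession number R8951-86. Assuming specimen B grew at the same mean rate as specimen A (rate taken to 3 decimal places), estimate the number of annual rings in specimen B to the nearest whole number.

80 annual rings

Specimen A: after corrections the count is 704 + 5 = 709 annual rings.
A: Extension rate ≈ 568.6 / 709 = 0.802 mm/year.
For B, 64.4 / 0.802 = 80.30 years ≈ 80 annual rings.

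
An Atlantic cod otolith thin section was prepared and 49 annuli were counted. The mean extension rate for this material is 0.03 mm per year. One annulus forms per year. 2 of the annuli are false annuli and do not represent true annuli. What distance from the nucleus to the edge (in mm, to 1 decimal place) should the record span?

1.4 mm

After corrections the count is 49 − 2 = 47 annuli.
Predicted length = 0.03 mm/year × 47 years = 1.4 mm.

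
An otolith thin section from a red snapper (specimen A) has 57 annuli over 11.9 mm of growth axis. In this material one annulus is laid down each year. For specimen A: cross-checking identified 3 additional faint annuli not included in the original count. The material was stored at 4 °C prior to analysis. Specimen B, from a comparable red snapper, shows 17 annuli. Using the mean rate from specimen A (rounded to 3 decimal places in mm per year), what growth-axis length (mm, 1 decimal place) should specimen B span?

Specimen A: true annulus count = 57 + 3 = 60.
A: Extension rate ≈ 11.9 / 60 = 0.198 mm/year.
For B, 0.198 mm/year × 17 years = 3.4 mm.

3.4 mm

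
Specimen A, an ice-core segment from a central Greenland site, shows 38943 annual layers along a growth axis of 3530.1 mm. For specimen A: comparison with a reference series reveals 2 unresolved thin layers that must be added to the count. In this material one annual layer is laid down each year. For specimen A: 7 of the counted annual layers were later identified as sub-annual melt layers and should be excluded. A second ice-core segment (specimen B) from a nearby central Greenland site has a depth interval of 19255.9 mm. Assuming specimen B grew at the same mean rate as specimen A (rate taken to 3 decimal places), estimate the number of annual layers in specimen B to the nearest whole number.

211603 annual layers

Specimen A: correcting the raw count gives 38943 − 7 + 2 = 38938 true annual layers.
A: Mean rate = 3530.1 mm / 38938 years ≈ 0.091 mm/yr.
B spans 19255.9 / 0.091 = 211603.30 years ≈ 211603 annual layers.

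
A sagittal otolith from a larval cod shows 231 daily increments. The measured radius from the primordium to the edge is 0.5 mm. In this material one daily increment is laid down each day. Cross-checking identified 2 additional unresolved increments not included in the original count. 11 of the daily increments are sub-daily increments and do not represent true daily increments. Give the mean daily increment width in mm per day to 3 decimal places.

0.002 mm per day

True daily increment count = 231 − 11 + 2 = 222.
Mean rate = 0.5 mm / 222 days ≈ 0.002 mm per day.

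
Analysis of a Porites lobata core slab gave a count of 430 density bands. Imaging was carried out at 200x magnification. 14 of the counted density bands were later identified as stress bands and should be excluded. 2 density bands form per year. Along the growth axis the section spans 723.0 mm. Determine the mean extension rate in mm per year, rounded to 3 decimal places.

3.476 mm per year

Correcting the raw count gives 430 − 14 = 416 true density bands.
416 density bands at 2 per year is 416 / 2 = 208 years.
723.0 mm over 208 years gives 723.0 / 208 ≈ 3.476 mm per year.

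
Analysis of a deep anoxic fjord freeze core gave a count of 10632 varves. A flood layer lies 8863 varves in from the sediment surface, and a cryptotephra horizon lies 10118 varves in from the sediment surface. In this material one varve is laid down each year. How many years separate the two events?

1255 years

10118 − 8863 = 1255 varves lie between the two events.
One varve per year makes the interval 1255 years.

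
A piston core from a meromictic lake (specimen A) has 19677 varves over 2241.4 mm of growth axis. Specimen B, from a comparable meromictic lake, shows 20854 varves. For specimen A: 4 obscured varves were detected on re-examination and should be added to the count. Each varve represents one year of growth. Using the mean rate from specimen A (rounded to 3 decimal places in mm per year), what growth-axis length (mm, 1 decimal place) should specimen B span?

2377.4 mm

Specimen A: correcting the raw count gives 19677 + 4 = 19681 true varves.
A: 2241.4 mm over 19681 years gives 2241.4 / 19681 ≈ 0.114 mm/year.
For B, 0.114 mm/year × 20854 years = 2377.4 mm.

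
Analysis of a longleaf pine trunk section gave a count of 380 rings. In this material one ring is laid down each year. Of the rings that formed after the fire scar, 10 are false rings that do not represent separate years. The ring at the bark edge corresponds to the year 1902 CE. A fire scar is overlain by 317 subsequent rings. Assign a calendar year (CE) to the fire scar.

1595 CE

317 rings formed after the fire scar.
317 − 10 false = 307 true rings after the fire scar.
The ring at the bark edge is 1902 CE, so the fire scar dates to 1902 − 307 = 1595 CE.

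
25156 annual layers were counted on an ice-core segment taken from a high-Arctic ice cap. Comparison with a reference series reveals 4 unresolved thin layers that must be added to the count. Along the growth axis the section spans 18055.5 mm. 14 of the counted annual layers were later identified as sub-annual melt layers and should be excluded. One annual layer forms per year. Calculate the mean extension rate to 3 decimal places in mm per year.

0.718 mm per year

True annual layer count = 25156 − 14 + 4 = 25146.
18055.5 mm over 25146 years gives 18055.5 / 25146 ≈ 0.718 mm per year.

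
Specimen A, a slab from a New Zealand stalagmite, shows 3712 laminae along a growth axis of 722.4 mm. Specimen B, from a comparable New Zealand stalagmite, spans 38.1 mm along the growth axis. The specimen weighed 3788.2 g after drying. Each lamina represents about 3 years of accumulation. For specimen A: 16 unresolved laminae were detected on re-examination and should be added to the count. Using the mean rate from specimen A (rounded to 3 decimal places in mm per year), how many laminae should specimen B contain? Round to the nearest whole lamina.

195 laminae

Specimen A: correcting the raw count gives 3712 + 16 = 3728 true laminae.
Specimen A: at 3 years per lamina, 3728 × 3 = 11184 years.
A: 722.4 mm over 11184 years gives 722.4 / 11184 ≈ 0.065 mm/year.
For B, 38.1 / 0.065 = 586.15 years; at 3 years per lamina that is 586.15 / 3 ≈ 195 laminae.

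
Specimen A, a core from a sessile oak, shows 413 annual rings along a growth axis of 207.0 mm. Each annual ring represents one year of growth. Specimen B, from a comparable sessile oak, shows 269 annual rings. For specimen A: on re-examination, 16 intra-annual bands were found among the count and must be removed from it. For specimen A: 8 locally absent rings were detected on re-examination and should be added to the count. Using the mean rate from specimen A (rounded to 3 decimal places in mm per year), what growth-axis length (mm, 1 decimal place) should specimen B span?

Specimen A: after corrections the count is 413 − 16 + 8 = 405 annual rings.
A: Extension rate ≈ 207.0 / 405 = 0.511 mm/year.
B's length ≈ 0.511 × 269 = 137.5 mm.

137.5 mm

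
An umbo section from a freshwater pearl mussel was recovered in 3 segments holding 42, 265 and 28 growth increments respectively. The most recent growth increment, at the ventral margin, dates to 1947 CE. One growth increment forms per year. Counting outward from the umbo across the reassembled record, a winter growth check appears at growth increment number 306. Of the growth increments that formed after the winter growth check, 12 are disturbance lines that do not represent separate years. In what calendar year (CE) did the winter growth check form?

1930 CE

Total growth increments = 42 + 265 + 28 = 335.
335 − 306 = 29 growth increments lie beyond the winter growth check toward the ventral margin.
Excluding 12 false growth increments: 29 − 12 = 17.
Counting back 17 years from 1947 CE places the winter growth check in 1947 − 17 = 1930 CE.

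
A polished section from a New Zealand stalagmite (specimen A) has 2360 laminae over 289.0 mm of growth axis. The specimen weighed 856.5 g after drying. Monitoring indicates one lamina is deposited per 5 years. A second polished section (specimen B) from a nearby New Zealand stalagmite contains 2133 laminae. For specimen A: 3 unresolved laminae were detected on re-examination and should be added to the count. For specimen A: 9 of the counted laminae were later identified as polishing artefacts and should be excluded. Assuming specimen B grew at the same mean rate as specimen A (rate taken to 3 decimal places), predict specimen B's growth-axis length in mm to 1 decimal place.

266.6 mm

Specimen A: after corrections the count is 2360 − 9 + 3 = 2354 laminae.
Specimen A: at 5 years per lamina, 2354 × 5 = 11770 years.
A: Mean rate = 289.0 mm / 11770 years ≈ 0.025 mm/year.
Specimen B: multiplying by 5 years per lamina: 2133 × 5 = 10665 years. B's length ≈ 0.025 × 10665 = 266.6 mm.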